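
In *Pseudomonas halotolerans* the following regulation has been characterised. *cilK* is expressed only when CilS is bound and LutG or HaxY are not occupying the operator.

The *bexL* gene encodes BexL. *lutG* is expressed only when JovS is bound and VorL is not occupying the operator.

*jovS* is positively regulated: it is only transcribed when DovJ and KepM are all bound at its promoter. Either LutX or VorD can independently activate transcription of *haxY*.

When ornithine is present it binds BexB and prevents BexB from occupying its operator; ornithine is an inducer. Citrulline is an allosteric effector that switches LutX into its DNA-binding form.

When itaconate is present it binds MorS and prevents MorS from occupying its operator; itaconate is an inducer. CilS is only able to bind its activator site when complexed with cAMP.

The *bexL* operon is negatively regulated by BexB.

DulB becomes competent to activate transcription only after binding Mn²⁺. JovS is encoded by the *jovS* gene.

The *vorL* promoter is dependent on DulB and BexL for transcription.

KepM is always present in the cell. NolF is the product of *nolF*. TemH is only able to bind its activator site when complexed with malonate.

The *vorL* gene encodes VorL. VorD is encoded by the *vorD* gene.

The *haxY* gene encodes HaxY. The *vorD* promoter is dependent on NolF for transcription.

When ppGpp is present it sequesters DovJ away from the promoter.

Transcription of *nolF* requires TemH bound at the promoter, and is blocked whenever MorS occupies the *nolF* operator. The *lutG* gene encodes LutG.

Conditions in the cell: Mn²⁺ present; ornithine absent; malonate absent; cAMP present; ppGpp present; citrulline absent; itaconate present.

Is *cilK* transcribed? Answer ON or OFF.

ON

cAMP is present, so CilS is active.
Mn²⁺ is present, so DulB is active.
Ornithine is absent, so BexB is active.
With repressor BexB bound, *bexL* is not transcribed.
So BexL is not produced.
Required activator BexL is absent, so *vorL* is not transcribed.
So VorL is not produced.
ppGpp is present, so DovJ is inactive.
KepM is produced constitutively and is active.
Required activator DovJ is absent, so *jovS* is not transcribed.
So JovS is not produced.
Required activator JovS is absent, so *lutG* is not transcribed.
So LutG is not produced.
Citrulline is absent, so LutX is inactive.
Malonate is absent, so TemH is inactive.
Itaconate is present, so MorS is inactive.
Required activator TemH is absent, so *nolF* is not transcribed.
So NolF is not produced.
Required activator NolF is absent, so *vorD* is not transcribed.
So VorD is not produced.
No activator is available at the *haxY* promoter, so *haxY* is not transcribed.
So HaxY is not produced.
No repressor is bound and CilS is active, so *cilK* is transcribed.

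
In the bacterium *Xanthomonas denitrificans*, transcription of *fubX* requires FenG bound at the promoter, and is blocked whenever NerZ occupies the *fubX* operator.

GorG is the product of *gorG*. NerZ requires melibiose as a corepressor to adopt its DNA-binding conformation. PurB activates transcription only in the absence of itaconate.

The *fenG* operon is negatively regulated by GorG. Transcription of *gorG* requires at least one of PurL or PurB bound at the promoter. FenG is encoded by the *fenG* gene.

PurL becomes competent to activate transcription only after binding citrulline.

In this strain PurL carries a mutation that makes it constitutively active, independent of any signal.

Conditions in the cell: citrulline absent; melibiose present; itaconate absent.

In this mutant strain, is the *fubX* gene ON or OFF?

PurL is constitutively active in this strain.
Itaconate is absent, so PurB is active.
Activator PurL is present, so *gorG* is transcribed.
So GorG is produced and active.
With repressor GorG bound, *fenG* is not transcribed.
So FenG is not produced.
Melibiose is present, so NerZ is active.
With repressor NerZ bound, *fubX* is not transcribed.

OFF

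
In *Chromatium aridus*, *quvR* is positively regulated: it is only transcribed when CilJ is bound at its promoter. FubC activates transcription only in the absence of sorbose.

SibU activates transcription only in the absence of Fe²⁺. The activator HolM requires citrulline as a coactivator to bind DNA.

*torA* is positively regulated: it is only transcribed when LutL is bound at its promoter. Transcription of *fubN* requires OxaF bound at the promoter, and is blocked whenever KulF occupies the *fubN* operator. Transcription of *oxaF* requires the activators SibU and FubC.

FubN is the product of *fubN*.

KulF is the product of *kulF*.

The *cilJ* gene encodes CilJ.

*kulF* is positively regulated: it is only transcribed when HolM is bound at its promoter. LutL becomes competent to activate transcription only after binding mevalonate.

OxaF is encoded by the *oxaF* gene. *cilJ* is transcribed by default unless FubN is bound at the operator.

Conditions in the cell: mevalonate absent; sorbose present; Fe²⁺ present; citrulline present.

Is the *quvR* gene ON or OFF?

ON

Fe²⁺ is present, so SibU is inactive.
Sorbose is present, so FubC is inactive.
Required activator SibU is absent, so *oxaF* is not transcribed.
So OxaF is not produced.
Citrulline is present, so HolM is active.
No repressor is bound and HolM is active, so *kulF* is transcribed.
So KulF is produced and active.
With repressor KulF bound, *fubN* is not transcribed.
So FubN is not produced.
With no repressor bound, *cilJ* is transcribed.
So CilJ is produced and active.
No repressor is bound and CilJ is active, so *quvR* is transcribed.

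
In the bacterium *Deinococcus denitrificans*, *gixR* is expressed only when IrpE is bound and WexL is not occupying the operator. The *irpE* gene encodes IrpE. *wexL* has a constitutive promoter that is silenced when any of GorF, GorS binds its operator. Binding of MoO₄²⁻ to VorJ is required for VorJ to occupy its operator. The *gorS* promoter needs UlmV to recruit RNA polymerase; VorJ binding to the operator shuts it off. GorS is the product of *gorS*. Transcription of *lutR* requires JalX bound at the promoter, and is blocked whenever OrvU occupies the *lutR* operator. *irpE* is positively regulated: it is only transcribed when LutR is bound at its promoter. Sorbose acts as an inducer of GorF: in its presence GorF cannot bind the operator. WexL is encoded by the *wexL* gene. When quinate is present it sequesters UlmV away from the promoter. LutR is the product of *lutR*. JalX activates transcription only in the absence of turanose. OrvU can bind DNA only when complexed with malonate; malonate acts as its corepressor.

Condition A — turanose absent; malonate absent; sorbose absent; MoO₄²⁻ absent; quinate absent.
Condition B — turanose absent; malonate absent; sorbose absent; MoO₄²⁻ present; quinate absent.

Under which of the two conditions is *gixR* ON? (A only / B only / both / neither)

Condition A:
Turanose is absent, so JalX is active.
Malonate is absent, so OrvU is inactive.
No repressor is bound and JalX is active, so *lutR* is transcribed.
So LutR is produced and active.
No repressor is bound and LutR is active, so *irpE* is transcribed.
So IrpE is produced and active.
Sorbose is absent, so GorF is active.
MoO₄²⁻ is absent, so VorJ is inactive.
Quinate is absent, so UlmV is active.
No repressor is bound and UlmV is active, so *gorS* is transcribed.
So GorS is produced and active.
With repressor GorF bound, *wexL* is not transcribed.
So WexL is not produced.
No repressor is bound and IrpE is active, so *gixR* is transcribed.
→ *gixR* is ON in A.
Condition B:
Turanose is absent, so JalX is active.
Malonate is absent, so OrvU is inactive.
No repressor is bound and JalX is active, so *lutR* is transcribed.
So LutR is produced and active.
No repressor is bound and LutR is active, so *irpE* is transcribed.
So IrpE is produced and active.
Sorbose is absent, so GorF is active.
MoO₄²⁻ is present, so VorJ is active.
Quinate is absent, so UlmV is active.
With repressor VorJ bound, *gorS* is not transcribed.
So GorS is not produced.
With repressor GorF bound, *wexL* is not transcribed.
So WexL is not produced.
No repressor is bound and IrpE is active, so *gixR* is transcribed.
→ *gixR* is ON in B.

both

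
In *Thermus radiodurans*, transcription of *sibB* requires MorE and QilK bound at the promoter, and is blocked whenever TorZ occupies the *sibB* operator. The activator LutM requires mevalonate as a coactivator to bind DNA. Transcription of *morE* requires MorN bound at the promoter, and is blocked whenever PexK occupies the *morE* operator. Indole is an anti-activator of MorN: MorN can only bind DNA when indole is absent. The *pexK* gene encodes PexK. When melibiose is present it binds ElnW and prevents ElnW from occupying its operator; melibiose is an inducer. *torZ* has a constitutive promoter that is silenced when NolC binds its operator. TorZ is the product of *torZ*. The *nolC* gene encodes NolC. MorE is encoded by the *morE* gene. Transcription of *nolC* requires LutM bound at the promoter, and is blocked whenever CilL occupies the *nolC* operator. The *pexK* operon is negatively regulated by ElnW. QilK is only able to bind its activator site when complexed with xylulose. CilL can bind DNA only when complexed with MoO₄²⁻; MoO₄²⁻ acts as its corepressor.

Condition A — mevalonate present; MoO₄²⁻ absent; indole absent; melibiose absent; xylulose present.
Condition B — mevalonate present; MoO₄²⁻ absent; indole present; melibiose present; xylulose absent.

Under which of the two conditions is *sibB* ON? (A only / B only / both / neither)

A only

Condition A:
Mevalonate is present, so LutM is active.
MoO₄²⁻ is absent, so CilL is inactive.
No repressor is bound and LutM is active, so *nolC* is transcribed.
So NolC is produced and active.
With repressor NolC bound, *torZ* is not transcribed.
So TorZ is not produced.
Indole is absent, so MorN is active.
Melibiose is absent, so ElnW is active.
With repressor ElnW bound, *pexK* is not transcribed.
So PexK is not produced.
No repressor is bound and MorN is active, so *morE* is transcribed.
So MorE is produced and active.
Xylulose is present, so QilK is active.
No repressor is bound and MorE and QilK are active, so *sibB* is transcribed.
→ *sibB* is ON in A.
Condition B:
Mevalonate is present, so LutM is active.
MoO₄²⁻ is absent, so CilL is inactive.
No repressor is bound and LutM is active, so *nolC* is transcribed.
So NolC is produced and active.
With repressor NolC bound, *torZ* is not transcribed.
So TorZ is not produced.
Indole is present, so MorN is inactive.
Melibiose is present, so ElnW is inactive.
With no repressor bound, *pexK* is transcribed.
So PexK is produced and active.
With repressor PexK bound, *morE* is not transcribed.
So MorE is not produced.
Xylulose is absent, so QilK is inactive.
Required activator MorE is absent, so *sibB* is not transcribed.
→ *sibB* is OFF in B.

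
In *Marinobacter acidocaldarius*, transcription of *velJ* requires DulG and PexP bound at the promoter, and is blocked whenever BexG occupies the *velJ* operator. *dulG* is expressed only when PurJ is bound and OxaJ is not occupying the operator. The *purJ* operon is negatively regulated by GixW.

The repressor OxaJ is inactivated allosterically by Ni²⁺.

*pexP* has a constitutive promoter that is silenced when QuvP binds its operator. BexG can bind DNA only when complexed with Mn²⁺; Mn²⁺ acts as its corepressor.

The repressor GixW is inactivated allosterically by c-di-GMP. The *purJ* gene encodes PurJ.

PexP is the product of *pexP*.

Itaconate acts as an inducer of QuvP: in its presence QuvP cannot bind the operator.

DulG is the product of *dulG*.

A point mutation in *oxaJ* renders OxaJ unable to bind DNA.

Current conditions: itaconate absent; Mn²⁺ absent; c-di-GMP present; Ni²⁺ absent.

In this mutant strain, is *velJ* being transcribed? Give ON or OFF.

Mn²⁺ is absent, so BexG is inactive.
c-di-GMP is present, so GixW is inactive.
With no repressor bound, *purJ* is transcribed.
So PurJ is produced and active.
OxaJ is non-functional in this strain, so it has no effect.
No repressor is bound and PurJ is active, so *dulG* is transcribed.
So DulG is produced and active.
Itaconate is absent, so QuvP is active.
With repressor QuvP bound, *pexP* is not transcribed.
So PexP is not produced.
Required activator PexP is absent, so *velJ* is not transcribed.

OFF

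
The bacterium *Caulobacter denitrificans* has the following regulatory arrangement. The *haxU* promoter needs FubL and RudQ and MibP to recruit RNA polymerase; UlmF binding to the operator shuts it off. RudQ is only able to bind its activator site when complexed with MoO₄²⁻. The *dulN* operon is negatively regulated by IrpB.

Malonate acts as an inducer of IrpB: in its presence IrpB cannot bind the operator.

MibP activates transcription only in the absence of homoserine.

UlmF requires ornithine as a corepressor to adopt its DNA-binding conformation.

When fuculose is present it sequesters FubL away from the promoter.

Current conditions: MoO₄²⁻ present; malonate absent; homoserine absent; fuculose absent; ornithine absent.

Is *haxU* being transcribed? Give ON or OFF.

ON

Ornithine is absent, so UlmF is inactive.
Fuculose is absent, so FubL is active.
MoO₄²⁻ is present, so RudQ is active.
Homoserine is absent, so MibP is active.
No repressor is bound and FubL and RudQ and MibP are active, so *haxU* is transcribed.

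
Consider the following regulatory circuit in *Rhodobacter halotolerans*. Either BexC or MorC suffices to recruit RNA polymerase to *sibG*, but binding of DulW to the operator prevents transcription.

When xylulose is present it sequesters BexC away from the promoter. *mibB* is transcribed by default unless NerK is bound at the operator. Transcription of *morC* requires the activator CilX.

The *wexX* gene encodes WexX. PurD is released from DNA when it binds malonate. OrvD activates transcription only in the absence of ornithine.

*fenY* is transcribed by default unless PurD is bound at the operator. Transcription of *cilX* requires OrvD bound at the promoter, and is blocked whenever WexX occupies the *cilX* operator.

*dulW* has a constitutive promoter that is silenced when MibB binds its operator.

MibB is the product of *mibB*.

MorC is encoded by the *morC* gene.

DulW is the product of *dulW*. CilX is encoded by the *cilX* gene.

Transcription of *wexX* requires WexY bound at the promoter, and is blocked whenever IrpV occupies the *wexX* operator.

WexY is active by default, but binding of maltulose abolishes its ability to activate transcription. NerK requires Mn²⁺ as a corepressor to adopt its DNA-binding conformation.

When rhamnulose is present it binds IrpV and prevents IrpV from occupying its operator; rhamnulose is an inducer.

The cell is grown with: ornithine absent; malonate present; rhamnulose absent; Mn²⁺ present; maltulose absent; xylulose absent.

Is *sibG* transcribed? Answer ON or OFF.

OFF

Mn²⁺ is present, so NerK is active.
With repressor NerK bound, *mibB* is not transcribed.
So MibB is not produced.
With no repressor bound, *dulW* is transcribed.
So DulW is produced and active.
Xylulose is absent, so BexC is active.
Rhamnulose is absent, so IrpV is active.
Maltulose is absent, so WexY is active.
With repressor IrpV bound, *wexX* is not transcribed.
So WexX is not produced.
Ornithine is absent, so OrvD is active.
No repressor is bound and OrvD is active, so *cilX* is transcribed.
So CilX is produced and active.
No repressor is bound and CilX is active, so *morC* is transcribed.
So MorC is produced and active.
With repressor DulW bound, *sibG* is not transcribed.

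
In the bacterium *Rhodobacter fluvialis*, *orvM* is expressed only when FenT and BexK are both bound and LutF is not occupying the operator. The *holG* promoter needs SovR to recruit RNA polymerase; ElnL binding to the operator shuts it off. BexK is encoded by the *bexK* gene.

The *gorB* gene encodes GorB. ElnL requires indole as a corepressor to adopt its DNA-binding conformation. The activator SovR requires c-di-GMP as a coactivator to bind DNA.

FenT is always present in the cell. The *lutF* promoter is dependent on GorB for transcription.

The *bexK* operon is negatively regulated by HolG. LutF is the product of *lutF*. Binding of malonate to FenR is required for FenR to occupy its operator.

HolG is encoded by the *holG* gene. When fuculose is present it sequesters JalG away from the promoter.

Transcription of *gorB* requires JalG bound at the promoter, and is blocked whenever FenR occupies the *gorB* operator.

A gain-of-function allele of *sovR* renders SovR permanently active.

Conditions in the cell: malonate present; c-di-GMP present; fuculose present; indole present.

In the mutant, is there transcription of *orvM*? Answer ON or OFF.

FenT is produced constitutively and is active.
Indole is present, so ElnL is active.
SovR is constitutively active in this strain.
With repressor ElnL bound, *holG* is not transcribed.
So HolG is not produced.
With no repressor bound, *bexK* is transcribed.
So BexK is produced and active.
Fuculose is present, so JalG is inactive.
Malonate is present, so FenR is active.
With repressor FenR bound, *gorB* is not transcribed.
So GorB is not produced.
Required activator GorB is absent, so *lutF* is not transcribed.
So LutF is not produced.
No repressor is bound and FenT and BexK are active, so *orvM* is transcribed.

ON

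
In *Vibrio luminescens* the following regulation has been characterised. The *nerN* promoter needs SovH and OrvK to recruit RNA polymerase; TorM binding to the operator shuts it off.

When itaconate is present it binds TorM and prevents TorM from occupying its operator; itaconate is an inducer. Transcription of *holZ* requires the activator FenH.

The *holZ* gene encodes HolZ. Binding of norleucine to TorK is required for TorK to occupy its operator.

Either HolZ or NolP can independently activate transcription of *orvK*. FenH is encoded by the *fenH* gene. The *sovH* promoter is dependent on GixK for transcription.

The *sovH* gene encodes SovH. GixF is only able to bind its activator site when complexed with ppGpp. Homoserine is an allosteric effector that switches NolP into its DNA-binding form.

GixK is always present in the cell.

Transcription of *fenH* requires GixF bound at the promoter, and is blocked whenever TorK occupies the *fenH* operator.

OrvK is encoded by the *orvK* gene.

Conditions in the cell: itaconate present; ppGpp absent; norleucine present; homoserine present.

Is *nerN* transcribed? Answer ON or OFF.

Itaconate is present, so TorM is inactive.
GixK is produced constitutively and is active.
No repressor is bound and GixK is active, so *sovH* is transcribed.
So SovH is produced and active.
ppGpp is absent, so GixF is inactive.
Norleucine is present, so TorK is active.
With repressor TorK bound, *fenH* is not transcribed.
So FenH is not produced.
Required activator FenH is absent, so *holZ* is not transcribed.
So HolZ is not produced.
Homoserine is present, so NolP is active.
Activator NolP is present, so *orvK* is transcribed.
So OrvK is produced and active.
No repressor is bound and SovH and OrvK are active, so *nerN* is transcribed.

ON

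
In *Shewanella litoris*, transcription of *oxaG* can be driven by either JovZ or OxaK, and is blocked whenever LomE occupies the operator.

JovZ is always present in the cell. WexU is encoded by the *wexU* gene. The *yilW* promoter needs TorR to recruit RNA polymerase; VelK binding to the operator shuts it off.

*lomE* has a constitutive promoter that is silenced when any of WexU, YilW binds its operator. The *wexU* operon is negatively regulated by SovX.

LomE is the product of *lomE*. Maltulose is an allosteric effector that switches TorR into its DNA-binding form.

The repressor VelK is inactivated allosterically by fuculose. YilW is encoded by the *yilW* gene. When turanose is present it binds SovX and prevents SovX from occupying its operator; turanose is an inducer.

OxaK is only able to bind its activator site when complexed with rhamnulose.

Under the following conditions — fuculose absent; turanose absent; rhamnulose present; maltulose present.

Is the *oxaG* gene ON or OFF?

OFF

JovZ is produced constitutively and is active.
Rhamnulose is present, so OxaK is active.
Turanose is absent, so SovX is active.
With repressor SovX bound, *wexU* is not transcribed.
So WexU is not produced.
Fuculose is absent, so VelK is active.
Maltulose is present, so TorR is active.
With repressor VelK bound, *yilW* is not transcribed.
So YilW is not produced.
With no repressor bound, *lomE* is transcribed.
So LomE is produced and active.
With repressor LomE bound, *oxaG* is not transcribed.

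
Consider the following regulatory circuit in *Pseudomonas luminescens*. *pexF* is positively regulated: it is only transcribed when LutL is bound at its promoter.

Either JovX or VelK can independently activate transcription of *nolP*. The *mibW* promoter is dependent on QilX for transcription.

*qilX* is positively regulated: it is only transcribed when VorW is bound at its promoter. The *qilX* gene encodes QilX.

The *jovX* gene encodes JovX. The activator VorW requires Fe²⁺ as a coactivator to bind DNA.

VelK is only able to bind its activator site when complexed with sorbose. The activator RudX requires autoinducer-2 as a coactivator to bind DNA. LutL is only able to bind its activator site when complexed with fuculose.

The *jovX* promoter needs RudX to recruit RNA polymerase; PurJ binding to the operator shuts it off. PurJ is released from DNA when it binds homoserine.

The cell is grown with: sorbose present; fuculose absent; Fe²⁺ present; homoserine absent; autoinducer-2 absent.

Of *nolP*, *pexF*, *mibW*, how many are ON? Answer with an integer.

2

Homoserine is absent, so PurJ is active.
Autoinducer-2 is absent, so RudX is inactive.
With repressor PurJ bound, *jovX* is not transcribed.
So JovX is not produced.
Sorbose is present, so VelK is active.
Activator VelK is present, so *nolP* is transcribed.
→ *nolP* is ON.
Fuculose is absent, so LutL is inactive.
Required activator LutL is absent, so *pexF* is not transcribed.
→ *pexF* is OFF.
Fe²⁺ is present, so VorW is active.
No repressor is bound and VorW is active, so *qilX* is transcribed.
So QilX is produced and active.
No repressor is bound and QilX is active, so *mibW* is transcribed.
→ *mibW* is ON.
2 of the 3 genes are transcribed.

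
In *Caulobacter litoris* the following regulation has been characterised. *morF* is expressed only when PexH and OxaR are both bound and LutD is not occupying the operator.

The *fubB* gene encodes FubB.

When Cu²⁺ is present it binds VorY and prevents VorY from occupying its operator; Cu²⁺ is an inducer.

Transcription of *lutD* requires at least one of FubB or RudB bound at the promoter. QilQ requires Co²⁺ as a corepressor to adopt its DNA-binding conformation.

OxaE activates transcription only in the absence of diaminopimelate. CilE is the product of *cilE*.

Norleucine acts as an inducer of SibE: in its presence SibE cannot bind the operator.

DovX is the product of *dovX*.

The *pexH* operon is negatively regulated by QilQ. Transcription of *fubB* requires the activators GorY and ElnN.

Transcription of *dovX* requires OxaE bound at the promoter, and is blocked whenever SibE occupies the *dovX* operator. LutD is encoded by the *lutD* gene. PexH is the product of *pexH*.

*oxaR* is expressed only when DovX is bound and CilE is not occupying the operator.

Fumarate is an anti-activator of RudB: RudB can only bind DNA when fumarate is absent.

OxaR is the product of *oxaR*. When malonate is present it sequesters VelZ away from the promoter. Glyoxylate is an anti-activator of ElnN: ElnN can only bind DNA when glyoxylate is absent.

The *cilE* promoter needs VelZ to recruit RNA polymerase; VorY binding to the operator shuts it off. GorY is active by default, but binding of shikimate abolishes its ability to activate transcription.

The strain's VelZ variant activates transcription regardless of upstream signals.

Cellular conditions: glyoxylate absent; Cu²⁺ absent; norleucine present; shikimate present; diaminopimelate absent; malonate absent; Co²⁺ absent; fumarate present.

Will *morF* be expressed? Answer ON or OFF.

ON

Co²⁺ is absent, so QilQ is inactive.
With no repressor bound, *pexH* is transcribed.
So PexH is produced and active.
VelZ is constitutively active in this strain.
Cu²⁺ is absent, so VorY is active.
With repressor VorY bound, *cilE* is not transcribed.
So CilE is not produced.
Diaminopimelate is absent, so OxaE is active.
Norleucine is present, so SibE is inactive.
No repressor is bound and OxaE is active, so *dovX* is transcribed.
So DovX is produced and active.
No repressor is bound and DovX is active, so *oxaR* is transcribed.
So OxaR is produced and active.
Shikimate is present, so GorY is inactive.
Glyoxylate is absent, so ElnN is active.
Required activator GorY is absent, so *fubB* is not transcribed.
So FubB is not produced.
Fumarate is present, so RudB is inactive.
No activator is available at the *lutD* promoter, so *lutD* is not transcribed.
So LutD is not produced.
No repressor is bound and PexH and OxaR are active, so *morF* is transcribed.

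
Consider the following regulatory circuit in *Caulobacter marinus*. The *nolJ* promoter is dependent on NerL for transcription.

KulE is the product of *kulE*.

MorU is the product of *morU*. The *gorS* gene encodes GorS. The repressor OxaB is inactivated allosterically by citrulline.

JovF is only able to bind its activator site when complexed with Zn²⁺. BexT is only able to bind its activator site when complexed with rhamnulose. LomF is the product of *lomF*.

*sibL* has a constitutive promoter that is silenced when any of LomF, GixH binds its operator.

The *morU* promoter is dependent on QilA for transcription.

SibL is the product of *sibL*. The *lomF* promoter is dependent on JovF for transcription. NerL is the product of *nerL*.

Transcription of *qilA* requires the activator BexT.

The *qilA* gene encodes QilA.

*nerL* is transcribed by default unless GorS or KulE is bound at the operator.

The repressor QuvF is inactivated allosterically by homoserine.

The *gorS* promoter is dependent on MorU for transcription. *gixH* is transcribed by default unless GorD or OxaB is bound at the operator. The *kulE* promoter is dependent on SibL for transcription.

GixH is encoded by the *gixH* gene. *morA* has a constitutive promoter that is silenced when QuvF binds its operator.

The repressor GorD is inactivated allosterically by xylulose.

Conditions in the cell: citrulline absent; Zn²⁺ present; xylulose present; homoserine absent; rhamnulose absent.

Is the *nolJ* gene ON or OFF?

ON

Rhamnulose is absent, so BexT is inactive.
Required activator BexT is absent, so *qilA* is not transcribed.
So QilA is not produced.
Required activator QilA is absent, so *morU* is not transcribed.
So MorU is not produced.
Required activator MorU is absent, so *gorS* is not transcribed.
So GorS is not produced.
Zn²⁺ is present, so JovF is active.
No repressor is bound and JovF is active, so *lomF* is transcribed.
So LomF is produced and active.
Xylulose is present, so GorD is inactive.
Citrulline is absent, so OxaB is active.
With repressor OxaB bound, *gixH* is not transcribed.
So GixH is not produced.
With repressor LomF bound, *sibL* is not transcribed.
So SibL is not produced.
Required activator SibL is absent, so *kulE* is not transcribed.
So KulE is not produced.
With no repressor bound, *nerL* is transcribed.
So NerL is produced and active.
No repressor is bound and NerL is active, so *nolJ* is transcribed.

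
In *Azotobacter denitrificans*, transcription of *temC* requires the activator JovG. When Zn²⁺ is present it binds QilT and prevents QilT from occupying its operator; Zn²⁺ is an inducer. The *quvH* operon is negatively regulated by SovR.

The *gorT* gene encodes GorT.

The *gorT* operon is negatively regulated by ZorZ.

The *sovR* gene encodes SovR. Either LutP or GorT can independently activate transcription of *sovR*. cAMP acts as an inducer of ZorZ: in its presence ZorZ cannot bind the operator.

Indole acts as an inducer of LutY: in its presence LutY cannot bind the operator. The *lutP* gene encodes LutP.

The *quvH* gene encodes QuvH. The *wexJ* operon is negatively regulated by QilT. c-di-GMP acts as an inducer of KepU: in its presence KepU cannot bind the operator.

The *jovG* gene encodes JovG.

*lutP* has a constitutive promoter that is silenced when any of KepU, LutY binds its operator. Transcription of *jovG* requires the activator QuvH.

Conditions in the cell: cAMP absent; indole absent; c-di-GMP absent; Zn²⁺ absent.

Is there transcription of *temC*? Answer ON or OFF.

ON

c-di-GMP is absent, so KepU is active.
Indole is absent, so LutY is active.
With repressor KepU bound, *lutP* is not transcribed.
So LutP is not produced.
cAMP is absent, so ZorZ is active.
With repressor ZorZ bound, *gorT* is not transcribed.
So GorT is not produced.
No activator is available at the *sovR* promoter, so *sovR* is not transcribed.
So SovR is not produced.
With no repressor bound, *quvH* is transcribed.
So QuvH is produced and active.
No repressor is bound and QuvH is active, so *jovG* is transcribed.
So JovG is produced and active.
No repressor is bound and JovG is active, so *temC* is transcribed.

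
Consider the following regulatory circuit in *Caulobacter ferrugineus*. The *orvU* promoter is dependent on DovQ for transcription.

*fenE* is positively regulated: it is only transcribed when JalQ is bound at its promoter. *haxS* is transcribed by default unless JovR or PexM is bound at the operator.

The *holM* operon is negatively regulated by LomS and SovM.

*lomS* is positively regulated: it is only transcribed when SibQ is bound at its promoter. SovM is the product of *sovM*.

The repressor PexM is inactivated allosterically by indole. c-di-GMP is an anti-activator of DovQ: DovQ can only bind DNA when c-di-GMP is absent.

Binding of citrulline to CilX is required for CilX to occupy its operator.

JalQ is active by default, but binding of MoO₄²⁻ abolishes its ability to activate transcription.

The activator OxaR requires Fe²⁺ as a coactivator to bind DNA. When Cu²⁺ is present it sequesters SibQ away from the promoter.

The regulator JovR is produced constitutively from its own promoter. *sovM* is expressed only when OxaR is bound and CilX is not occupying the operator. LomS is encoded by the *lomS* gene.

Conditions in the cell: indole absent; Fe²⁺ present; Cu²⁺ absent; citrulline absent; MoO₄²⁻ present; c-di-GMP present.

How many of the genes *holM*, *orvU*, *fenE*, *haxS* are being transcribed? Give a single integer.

0

Cu²⁺ is absent, so SibQ is active.
No repressor is bound and SibQ is active, so *lomS* is transcribed.
So LomS is produced and active.
Citrulline is absent, so CilX is inactive.
Fe²⁺ is present, so OxaR is active.
No repressor is bound and OxaR is active, so *sovM* is transcribed.
So SovM is produced and active.
With repressor LomS bound, *holM* is not transcribed.
→ *holM* is OFF.
c-di-GMP is present, so DovQ is inactive.
Required activator DovQ is absent, so *orvU* is not transcribed.
→ *orvU* is OFF.
MoO₄²⁻ is present, so JalQ is inactive.
Required activator JalQ is absent, so *fenE* is not transcribed.
→ *fenE* is OFF.
JovR is produced constitutively and is active.
Indole is absent, so PexM is active.
With repressor JovR bound, *haxS* is not transcribed.
→ *haxS* is OFF.
0 of the 4 genes are transcribed.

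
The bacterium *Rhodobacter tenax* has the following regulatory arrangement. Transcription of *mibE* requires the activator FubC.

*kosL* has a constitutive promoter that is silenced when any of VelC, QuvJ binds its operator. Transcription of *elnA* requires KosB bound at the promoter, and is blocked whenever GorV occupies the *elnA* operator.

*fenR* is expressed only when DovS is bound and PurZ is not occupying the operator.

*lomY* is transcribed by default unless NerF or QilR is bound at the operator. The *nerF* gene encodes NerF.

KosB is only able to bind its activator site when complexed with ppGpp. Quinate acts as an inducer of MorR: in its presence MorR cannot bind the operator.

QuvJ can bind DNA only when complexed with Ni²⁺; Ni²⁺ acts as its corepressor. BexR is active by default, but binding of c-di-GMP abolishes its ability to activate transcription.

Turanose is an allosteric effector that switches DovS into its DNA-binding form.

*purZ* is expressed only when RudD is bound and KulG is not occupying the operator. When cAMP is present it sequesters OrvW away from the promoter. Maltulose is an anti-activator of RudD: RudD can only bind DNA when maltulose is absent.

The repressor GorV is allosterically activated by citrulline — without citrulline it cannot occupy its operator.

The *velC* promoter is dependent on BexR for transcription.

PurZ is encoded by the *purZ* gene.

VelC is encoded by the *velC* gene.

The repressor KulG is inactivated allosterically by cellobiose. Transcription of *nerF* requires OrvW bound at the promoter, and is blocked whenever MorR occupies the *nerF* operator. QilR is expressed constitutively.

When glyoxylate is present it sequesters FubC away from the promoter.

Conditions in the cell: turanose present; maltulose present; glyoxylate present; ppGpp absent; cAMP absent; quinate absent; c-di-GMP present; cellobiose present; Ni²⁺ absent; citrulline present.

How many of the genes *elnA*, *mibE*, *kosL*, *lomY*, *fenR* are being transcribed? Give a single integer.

Citrulline is present, so GorV is active.
ppGpp is absent, so KosB is inactive.
With repressor GorV bound, *elnA* is not transcribed.
→ *elnA* is OFF.
Glyoxylate is present, so FubC is inactive.
Required activator FubC is absent, so *mibE* is not transcribed.
→ *mibE* is OFF.
c-di-GMP is present, so BexR is inactive.
Required activator BexR is absent, so *velC* is not transcribed.
So VelC is not produced.
Ni²⁺ is absent, so QuvJ is inactive.
With no repressor bound, *kosL* is transcribed.
→ *kosL* is ON.
cAMP is absent, so OrvW is active.
Quinate is absent, so MorR is active.
With repressor MorR bound, *nerF* is not transcribed.
So NerF is not produced.
QilR is produced constitutively and is active.
With repressor QilR bound, *lomY* is not transcribed.
→ *lomY* is OFF.
Maltulose is present, so RudD is inactive.
Cellobiose is present, so KulG is inactive.
Required activator RudD is absent, so *purZ* is not transcribed.
So PurZ is not produced.
Turanose is present, so DovS is active.
No repressor is bound and DovS is active, so *fenR* is transcribed.
→ *fenR* is ON.
2 of the 5 genes are transcribed.

2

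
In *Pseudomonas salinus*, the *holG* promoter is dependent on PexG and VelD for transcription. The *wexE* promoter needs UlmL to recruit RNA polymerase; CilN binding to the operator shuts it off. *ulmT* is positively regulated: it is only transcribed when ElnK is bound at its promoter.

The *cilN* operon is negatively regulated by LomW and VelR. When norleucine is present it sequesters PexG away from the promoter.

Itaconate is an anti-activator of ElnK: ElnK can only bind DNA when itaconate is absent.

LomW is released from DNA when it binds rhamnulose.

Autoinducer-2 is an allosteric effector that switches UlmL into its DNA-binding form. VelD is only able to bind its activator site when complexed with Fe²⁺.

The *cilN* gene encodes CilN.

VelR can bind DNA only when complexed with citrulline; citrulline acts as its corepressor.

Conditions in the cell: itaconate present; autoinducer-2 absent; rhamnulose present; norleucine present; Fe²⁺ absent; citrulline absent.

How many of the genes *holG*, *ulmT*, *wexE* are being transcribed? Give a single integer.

Norleucine is present, so PexG is inactive.
Fe²⁺ is absent, so VelD is inactive.
Required activator PexG is absent, so *holG* is not transcribed.
→ *holG* is OFF.
Itaconate is present, so ElnK is inactive.
Required activator ElnK is absent, so *ulmT* is not transcribed.
→ *ulmT* is OFF.
Rhamnulose is present, so LomW is inactive.
Citrulline is absent, so VelR is inactive.
With no repressor bound, *cilN* is transcribed.
So CilN is produced and active.
Autoinducer-2 is absent, so UlmL is inactive.
With repressor CilN bound, *wexE* is not transcribed.
→ *wexE* is OFF.
0 of the 3 genes are transcribed.

0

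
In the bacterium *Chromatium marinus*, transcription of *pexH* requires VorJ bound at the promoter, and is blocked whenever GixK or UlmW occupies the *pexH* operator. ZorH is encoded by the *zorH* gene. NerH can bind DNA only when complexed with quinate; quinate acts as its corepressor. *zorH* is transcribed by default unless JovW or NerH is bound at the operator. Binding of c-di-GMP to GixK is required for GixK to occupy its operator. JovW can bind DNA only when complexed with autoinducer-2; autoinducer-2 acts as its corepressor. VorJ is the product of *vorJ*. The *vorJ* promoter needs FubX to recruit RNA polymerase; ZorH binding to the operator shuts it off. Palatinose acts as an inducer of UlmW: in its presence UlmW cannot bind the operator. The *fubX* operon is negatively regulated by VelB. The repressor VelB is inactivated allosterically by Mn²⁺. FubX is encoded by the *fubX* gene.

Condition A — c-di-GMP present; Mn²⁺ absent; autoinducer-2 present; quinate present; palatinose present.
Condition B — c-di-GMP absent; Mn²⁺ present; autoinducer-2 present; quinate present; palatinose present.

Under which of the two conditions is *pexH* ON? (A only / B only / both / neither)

B only

Condition A:
c-di-GMP is present, so GixK is active.
Mn²⁺ is absent, so VelB is active.
With repressor VelB bound, *fubX* is not transcribed.
So FubX is not produced.
Autoinducer-2 is present, so JovW is active.
Quinate is present, so NerH is active.
With repressor JovW bound, *zorH* is not transcribed.
So ZorH is not produced.
Required activator FubX is absent, so *vorJ* is not transcribed.
So VorJ is not produced.
Palatinose is present, so UlmW is inactive.
With repressor GixK bound, *pexH* is not transcribed.
→ *pexH* is OFF in A.
Condition B:
c-di-GMP is absent, so GixK is inactive.
Mn²⁺ is present, so VelB is inactive.
With no repressor bound, *fubX* is transcribed.
So FubX is produced and active.
Autoinducer-2 is present, so JovW is active.
Quinate is present, so NerH is active.
With repressor JovW bound, *zorH* is not transcribed.
So ZorH is not produced.
No repressor is bound and FubX is active, so *vorJ* is transcribed.
So VorJ is produced and active.
Palatinose is present, so UlmW is inactive.
No repressor is bound and VorJ is active, so *pexH* is transcribed.
→ *pexH* is ON in B.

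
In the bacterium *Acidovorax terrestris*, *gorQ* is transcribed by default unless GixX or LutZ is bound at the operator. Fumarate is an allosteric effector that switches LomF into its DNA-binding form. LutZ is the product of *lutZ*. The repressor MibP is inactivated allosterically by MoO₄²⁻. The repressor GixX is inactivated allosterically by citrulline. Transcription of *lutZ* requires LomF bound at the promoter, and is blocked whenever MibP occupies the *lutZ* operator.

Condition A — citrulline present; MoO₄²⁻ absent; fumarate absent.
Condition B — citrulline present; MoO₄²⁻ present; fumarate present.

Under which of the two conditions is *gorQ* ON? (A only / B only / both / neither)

Condition A:
Citrulline is present, so GixX is inactive.
MoO₄²⁻ is absent, so MibP is active.
Fumarate is absent, so LomF is inactive.
With repressor MibP bound, *lutZ* is not transcribed.
So LutZ is not produced.
With no repressor bound, *gorQ* is transcribed.
→ *gorQ* is ON in A.
Condition B:
Citrulline is present, so GixX is inactive.
MoO₄²⁻ is present, so MibP is inactive.
Fumarate is present, so LomF is active.
No repressor is bound and LomF is active, so *lutZ* is transcribed.
So LutZ is produced and active.
With repressor LutZ bound, *gorQ* is not transcribed.
→ *gorQ* is OFF in B.

A only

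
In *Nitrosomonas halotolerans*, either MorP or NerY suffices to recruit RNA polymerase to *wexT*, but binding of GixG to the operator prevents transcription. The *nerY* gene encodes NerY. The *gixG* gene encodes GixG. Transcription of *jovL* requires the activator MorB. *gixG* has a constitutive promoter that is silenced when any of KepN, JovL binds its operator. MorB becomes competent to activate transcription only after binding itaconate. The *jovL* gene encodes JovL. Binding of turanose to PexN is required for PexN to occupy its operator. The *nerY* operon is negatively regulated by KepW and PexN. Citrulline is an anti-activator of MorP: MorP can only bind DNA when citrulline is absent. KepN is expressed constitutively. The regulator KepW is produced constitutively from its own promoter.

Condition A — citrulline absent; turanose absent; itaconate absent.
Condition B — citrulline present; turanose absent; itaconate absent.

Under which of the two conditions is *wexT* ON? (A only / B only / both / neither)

A only

Condition A:
Citrulline is absent, so MorP is active.
KepW is produced constitutively and is active.
Turanose is absent, so PexN is inactive.
With repressor KepW bound, *nerY* is not transcribed.
So NerY is not produced.
KepN is produced constitutively and is active.
Itaconate is absent, so MorB is inactive.
Required activator MorB is absent, so *jovL* is not transcribed.
So JovL is not produced.
With repressor KepN bound, *gixG* is not transcribed.
So GixG is not produced.
Activator MorP is present, so *wexT* is transcribed.
→ *wexT* is ON in A.
Condition B:
Citrulline is present, so MorP is inactive.
KepW is produced constitutively and is active.
Turanose is absent, so PexN is inactive.
With repressor KepW bound, *nerY* is not transcribed.
So NerY is not produced.
KepN is produced constitutively and is active.
Itaconate is absent, so MorB is inactive.
Required activator MorB is absent, so *jovL* is not transcribed.
So JovL is not produced.
With repressor KepN bound, *gixG* is not transcribed.
So GixG is not produced.
No activator is available at the *wexT* promoter, so *wexT* is not transcribed.
→ *wexT* is OFF in B.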